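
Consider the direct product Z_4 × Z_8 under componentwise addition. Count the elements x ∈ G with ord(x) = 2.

An element (a,b) has order lcm(ord(a), ord(b)); count pairs with lcm equal to 2.
Enumerating gives 3 such elements.

3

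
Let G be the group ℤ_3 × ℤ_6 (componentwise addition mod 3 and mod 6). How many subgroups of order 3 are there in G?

|G| = 18 and 3 | 18, so subgroups of order 3 are possible by Lagrange.
The subgroups of order 3 are: {(0,0), (0,2), (0,4)}; {(0,0), (1,0), (2,0)}; {(0,0), (1,2), (2,4)}; {(0,0), (1,4), (2,2)}.
So G has 4 subgroups of order 3.

4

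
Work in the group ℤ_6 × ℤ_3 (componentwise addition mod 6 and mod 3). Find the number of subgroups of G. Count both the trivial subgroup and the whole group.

12

|G| = 18, so by Lagrange every subgroup order divides 18. Divisors: 1, 2, 3, 6, 9, 18.
Subgroups by order — order 1: 1; order 2: 1; order 3: 4; order 6: 4; order 9: 1; order 18: 1.
Total: 1 + 1 + 4 + 4 + 1 + 1 = 12.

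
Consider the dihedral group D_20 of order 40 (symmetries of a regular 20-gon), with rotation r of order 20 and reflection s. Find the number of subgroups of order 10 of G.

5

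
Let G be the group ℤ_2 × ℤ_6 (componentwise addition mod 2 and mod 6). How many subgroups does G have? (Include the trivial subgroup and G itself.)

10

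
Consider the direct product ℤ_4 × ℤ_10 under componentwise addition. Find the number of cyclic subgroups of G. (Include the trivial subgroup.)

12

Group the elements of G by the cyclic subgroup they generate; each cyclic subgroup of order d accounts for φ(d) elements.
Cyclic subgroups by order — order 1: 1; order 2: 3; order 4: 2; order 5: 1; order 10: 3; order 20: 2.
Total: 12.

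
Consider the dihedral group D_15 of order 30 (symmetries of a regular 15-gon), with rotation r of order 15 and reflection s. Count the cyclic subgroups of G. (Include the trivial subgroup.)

A cyclic subgroup of order d is generated by each of its φ(d) elements of order d, so the cyclic subgroups of order d number (#elements of order d)/φ(d).
Cyclic subgroups by order — order 1: 1; order 2: 15; order 3: 1; order 5: 1; order 15: 1.
Total: 19.

19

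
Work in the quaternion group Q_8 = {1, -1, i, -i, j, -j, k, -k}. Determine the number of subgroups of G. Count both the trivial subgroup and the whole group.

|G| = 8, so by Lagrange every subgroup order divides 8. Divisors: 1, 2, 4, 8.
Subgroups by order — order 1: 1; order 2: 1; order 4: 3; order 8: 1.
Total: 1 + 1 + 3 + 1 = 6.

6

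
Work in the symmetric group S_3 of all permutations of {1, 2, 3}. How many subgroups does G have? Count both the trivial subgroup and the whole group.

6

|G| = 6, so by Lagrange every subgroup order divides 6. Divisors: 1, 2, 3, 6.
Subgroups by order — order 1: 1; order 2: 3; order 3: 1; order 6: 1.
Total: 1 + 3 + 1 + 1 = 6.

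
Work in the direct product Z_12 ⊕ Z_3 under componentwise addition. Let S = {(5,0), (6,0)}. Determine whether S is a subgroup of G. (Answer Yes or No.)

The identity (0,0) ∉ S, so S is not a subgroup.

No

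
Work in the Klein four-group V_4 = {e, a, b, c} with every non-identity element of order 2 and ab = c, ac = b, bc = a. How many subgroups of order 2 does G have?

|G| = 4 and 2 | 4, so subgroups of order 2 are possible by Lagrange.
The subgroups of order 2 are: {e, a}; {e, b}; {e, c}.
So G has 3 subgroups of order 2.

3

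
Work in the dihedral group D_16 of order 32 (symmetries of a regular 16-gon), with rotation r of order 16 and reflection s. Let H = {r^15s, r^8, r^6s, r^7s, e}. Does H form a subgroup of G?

|H| = 5 does not divide |G| = 32, so by Lagrange H is not a subgroup.

No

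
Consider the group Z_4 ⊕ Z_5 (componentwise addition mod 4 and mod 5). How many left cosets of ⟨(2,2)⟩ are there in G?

|⟨(2,2)⟩| = 10 and |G| = 20.
By Lagrange, [G : H] = |G|/|H| = 20/10 = 2.

2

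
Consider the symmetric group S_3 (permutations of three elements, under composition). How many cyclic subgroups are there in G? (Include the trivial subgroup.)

5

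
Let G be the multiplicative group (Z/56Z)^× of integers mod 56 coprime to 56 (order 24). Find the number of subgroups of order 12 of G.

7

|G| = 24 and 12 | 24, so subgroups of order 12 are possible by Lagrange.
The subgroups of order 12 are: {1, 5, 9, 11, 13, 25, 31, 43, 45, 47, 51, 55}; {1, 9, 11, 15, 23, 25, 29, 37, 39, 43, 51, 53}; {1, 3, 9, 11, 17, 19, 25, 27, 33, 41, 43, 51}; {1, 3, 5, 9, 13, 15, 19, 23, 25, 27, 39, 45}; … (7 in all).
So G has 7 subgroups of order 12.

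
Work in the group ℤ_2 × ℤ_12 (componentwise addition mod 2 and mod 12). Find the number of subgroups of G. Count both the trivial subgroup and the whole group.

|G| = 24, so by Lagrange every subgroup order divides 24. Divisors: 1, 2, 3, 4, 6, 8, 12, 24.
Subgroups by order — order 1: 1; order 2: 3; order 3: 1; order 4: 3; order 6: 3; order 8: 1; order 12: 3; order 24: 1.
Total: 1 + 3 + 1 + 3 + 3 + 1 + 3 + 1 = 16.

16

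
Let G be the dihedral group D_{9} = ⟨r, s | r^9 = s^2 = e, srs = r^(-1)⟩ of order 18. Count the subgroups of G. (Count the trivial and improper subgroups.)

|G| = 18, so by Lagrange every subgroup order divides 18. Divisors: 1, 2, 3, 6, 9, 18.
Subgroups by order — order 1: 1; order 2: 9; order 3: 1; order 6: 3; order 9: 1; order 18: 1.
Total: 1 + 9 + 1 + 3 + 1 + 1 = 16.

16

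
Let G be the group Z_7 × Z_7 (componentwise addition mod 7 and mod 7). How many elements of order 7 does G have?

48

An element (a,b) has order lcm(ord(a), ord(b)); count pairs with lcm equal to 7.
Enumerating gives 48 such elements.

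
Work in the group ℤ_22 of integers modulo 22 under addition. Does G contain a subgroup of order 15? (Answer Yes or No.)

No

15 does not divide |G| = 22, so by Lagrange no subgroup of order 15 exists.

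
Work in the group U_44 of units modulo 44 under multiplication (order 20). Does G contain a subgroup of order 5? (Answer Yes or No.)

5 | 20. A subgroup of order 5 is {1, 5, 9, 25, 37}.

Yes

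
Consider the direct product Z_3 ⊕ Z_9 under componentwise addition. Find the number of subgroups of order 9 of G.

|G| = 27 and 9 | 27, so subgroups of order 9 are possible by Lagrange.
The subgroups of order 9 are: {(0,0), (0,1), (0,2), (0,3), (0,4), (0,5), (0,6), (0,7), (0,8)}; {(0,0), (0,3), (0,6), (1,0), (1,3), (1,6), (2,0), (2,3), (2,6)}; {(0,0), (0,3), (0,6), (1,1), (1,4), (1,7), (2,2), (2,5), (2,8)}; {(0,0), (0,3), (0,6), (1,2), (1,5), (1,8), (2,1), (2,4), (2,7)}.
So G has 4 subgroups of order 9.

4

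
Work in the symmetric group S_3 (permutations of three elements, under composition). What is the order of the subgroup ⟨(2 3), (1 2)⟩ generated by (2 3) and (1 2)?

|⟨(2 3)⟩| = 2 and |⟨(1 2)⟩| = 2, so |H| is a multiple of lcm(2, 2) = 2 and divides |G| = 6.
Closing {(2 3), (1 2)} under the group operation gives all of G, so |H| = 6.

6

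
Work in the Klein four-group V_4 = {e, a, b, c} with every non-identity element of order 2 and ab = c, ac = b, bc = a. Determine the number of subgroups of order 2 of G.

|G| = 4 and 2 | 4, so subgroups of order 2 are possible by Lagrange.
The subgroups of order 2 are: {e, a}; {e, b}; {e, c}.
So G has 3 subgroups of order 2.

3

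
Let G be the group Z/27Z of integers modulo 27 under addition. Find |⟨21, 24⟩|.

9

|⟨21⟩| = 9 and |⟨24⟩| = 9, so |H| is a multiple of lcm(9, 9) = 9 and divides |G| = 27.
Closing under the operation: H = {0, 3, 6, 9, 12, 15, 18, 21, 24}, so |H| = 9.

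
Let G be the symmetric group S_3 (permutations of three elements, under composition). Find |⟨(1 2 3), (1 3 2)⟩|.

|⟨(1 2 3)⟩| = 3 and |⟨(1 3 2)⟩| = 3, so |H| is a multiple of lcm(3, 3) = 3 and divides |G| = 6.
Closing under the operation: H = {e, (1 2 3), (1 3 2)}, so |H| = 3.

3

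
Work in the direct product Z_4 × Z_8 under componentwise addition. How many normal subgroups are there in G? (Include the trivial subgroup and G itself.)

G is abelian, so every subgroup is normal.
G has 22 subgroups in total, hence 22 normal subgroups.

22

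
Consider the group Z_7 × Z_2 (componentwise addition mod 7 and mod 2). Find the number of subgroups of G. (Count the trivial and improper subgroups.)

|G| = 14, so by Lagrange every subgroup order divides 14. Divisors: 1, 2, 7, 14.
Subgroups by order — order 1: 1; order 2: 1; order 7: 1; order 14: 1.
Total: 1 + 1 + 1 + 1 = 4.

4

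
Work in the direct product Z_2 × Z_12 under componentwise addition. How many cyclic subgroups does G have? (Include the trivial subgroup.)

12

A cyclic subgroup of order d is generated by each of its φ(d) elements of order d, so the cyclic subgroups of order d number (#elements of order d)/φ(d).
Cyclic subgroups by order — order 1: 1; order 2: 3; order 3: 1; order 4: 2; order 6: 3; order 12: 2.
Total: 12.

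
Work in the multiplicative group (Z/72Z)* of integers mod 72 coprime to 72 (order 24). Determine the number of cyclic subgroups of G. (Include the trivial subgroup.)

16

A cyclic subgroup of order d is generated by each of its φ(d) elements of order d, so the cyclic subgroups of order d number (#elements of order d)/φ(d).
Cyclic subgroups by order — order 1: 1; order 2: 7; order 3: 1; order 6: 7.
Total: 16.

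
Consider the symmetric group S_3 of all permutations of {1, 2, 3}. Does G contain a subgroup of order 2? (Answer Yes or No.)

2 | 6. A subgroup of order 2 is {e, (1 2)}.

Yes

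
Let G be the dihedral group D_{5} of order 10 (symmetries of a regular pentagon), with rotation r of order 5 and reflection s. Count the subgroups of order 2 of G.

|G| = 10 and 2 | 10, so subgroups of order 2 are possible by Lagrange.
The subgroups of order 2 are: {e, r^2s}; {e, r^3s}; {e, r^4s}; {e, rs}; … (5 in all).
So G has 5 subgroups of order 2.

5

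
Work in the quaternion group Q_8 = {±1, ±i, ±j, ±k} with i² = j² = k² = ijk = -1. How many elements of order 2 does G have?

The elements of order 2 are: -1.
That's 1.

1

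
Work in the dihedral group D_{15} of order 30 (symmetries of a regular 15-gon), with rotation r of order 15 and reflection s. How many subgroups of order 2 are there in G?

|G| = 30 and 2 | 30, so subgroups of order 2 are possible by Lagrange.
The subgroups of order 2 are: {e, r^10s}; {e, r^11s}; {e, r^12s}; {e, r^13s}; … (15 in all).
So G has 15 subgroups of order 2.

15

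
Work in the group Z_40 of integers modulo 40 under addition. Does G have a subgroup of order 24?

24 does not divide |G| = 40, so by Lagrange no subgroup of order 24 exists.

No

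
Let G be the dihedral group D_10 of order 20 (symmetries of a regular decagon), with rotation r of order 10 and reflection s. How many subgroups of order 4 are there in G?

5

|G| = 20 and 4 | 20, so subgroups of order 4 are possible by Lagrange.
The subgroups of order 4 are: {e, r^5, r^2s, r^7s}; {e, r^5, r^3s, r^8s}; {e, r^5, r^4s, r^9s}; {e, r^5, s, r^5s}; … (5 in all).
So G has 5 subgroups of order 4.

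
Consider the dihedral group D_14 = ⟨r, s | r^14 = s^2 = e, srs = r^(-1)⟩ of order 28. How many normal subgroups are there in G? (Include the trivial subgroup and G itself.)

7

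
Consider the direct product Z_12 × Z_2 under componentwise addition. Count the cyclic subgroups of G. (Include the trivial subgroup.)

12

A cyclic subgroup of order d is generated by each of its φ(d) elements of order d, so the cyclic subgroups of order d number (#elements of order d)/φ(d).
Cyclic subgroups by order — order 1: 1; order 2: 3; order 3: 1; order 4: 2; order 6: 3; order 12: 2.
Total: 12.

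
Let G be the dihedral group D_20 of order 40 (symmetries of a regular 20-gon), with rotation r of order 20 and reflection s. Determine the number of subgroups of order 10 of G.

|G| = 40 and 10 | 40, so subgroups of order 10 are possible by Lagrange.
The subgroups of order 10 are: {e, r^2, r^4, r^6, r^8, r^10, r^12, r^14, r^16, r^18}; {e, r^4, r^8, r^12, r^16, r^2s, r^6s, r^10s, r^14s, r^18s}; {e, r^4, r^8, r^12, r^16, r^3s, r^7s, r^11s, r^15s, r^19s}; {e, r^4, r^8, r^12, r^16, s, r^4s, r^8s, r^12s, r^16s}; … (5 in all).
So G has 5 subgroups of order 10.

5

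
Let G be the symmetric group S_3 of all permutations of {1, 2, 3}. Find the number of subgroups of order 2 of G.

|G| = 6 and 2 | 6, so subgroups of order 2 are possible by Lagrange.
The subgroups of order 2 are: {e, (1 2)}; {e, (1 3)}; {e, (2 3)}.
So G has 3 subgroups of order 2.

3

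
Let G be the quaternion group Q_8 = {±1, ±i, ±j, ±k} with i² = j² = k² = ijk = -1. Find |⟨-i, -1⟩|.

4

|⟨-i⟩| = 4 and |⟨-1⟩| = 2, so |H| is a multiple of lcm(4, 2) = 4 and divides |G| = 8.
Closing under the operation: H = {1, -1, i, -i}, so |H| = 4.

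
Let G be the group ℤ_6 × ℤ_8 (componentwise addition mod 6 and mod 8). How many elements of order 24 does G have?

An element (a,b) has order lcm(ord(a), ord(b)); count pairs with lcm equal to 24.
Enumerating gives 16 such elements.

16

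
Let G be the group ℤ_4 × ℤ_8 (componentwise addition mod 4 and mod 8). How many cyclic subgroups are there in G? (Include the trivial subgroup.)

14

A cyclic subgroup of order d is generated by each of its φ(d) elements of order d, so the cyclic subgroups of order d number (#elements of order d)/φ(d).
Cyclic subgroups by order — order 1: 1; order 2: 3; order 4: 6; order 8: 4.
Total: 14.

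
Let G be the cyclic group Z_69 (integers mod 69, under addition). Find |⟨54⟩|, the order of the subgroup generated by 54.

In Z_69, the order of an element a is n/gcd(a, n).
gcd(54, 69) = 3, so |⟨54⟩| = 69/3 = 23.

23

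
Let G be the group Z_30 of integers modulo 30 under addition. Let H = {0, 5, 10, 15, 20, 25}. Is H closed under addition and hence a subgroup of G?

Yes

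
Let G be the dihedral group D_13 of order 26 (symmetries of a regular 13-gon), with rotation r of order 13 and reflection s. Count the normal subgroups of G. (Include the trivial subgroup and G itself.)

G has 16 subgroups. Checking conjugation-invariance by order — order 1: 1/1 normal; order 2: 0/13 normal; order 13: 1/1 normal; order 26: 1/1 normal.
Total normal subgroups: 3.

3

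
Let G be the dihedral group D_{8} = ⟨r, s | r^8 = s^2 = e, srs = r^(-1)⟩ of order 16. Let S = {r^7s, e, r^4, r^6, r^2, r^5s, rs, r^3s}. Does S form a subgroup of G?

Yes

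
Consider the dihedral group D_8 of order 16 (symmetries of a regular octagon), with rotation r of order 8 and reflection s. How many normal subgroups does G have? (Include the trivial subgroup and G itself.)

7

G has 19 subgroups. Checking conjugation-invariance by order — order 1: 1/1 normal; order 2: 1/9 normal; order 4: 1/5 normal; order 8: 3/3 normal; order 16: 1/1 normal.
Total normal subgroups: 7.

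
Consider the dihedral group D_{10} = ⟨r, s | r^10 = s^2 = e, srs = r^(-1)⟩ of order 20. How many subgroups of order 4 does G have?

|G| = 20 and 4 | 20, so subgroups of order 4 are possible by Lagrange.
The subgroups of order 4 are: {e, r^5, r^2s, r^7s}; {e, r^5, r^3s, r^8s}; {e, r^5, r^4s, r^9s}; {e, r^5, s, r^5s}; … (5 in all).
So G has 5 subgroups of order 4.

5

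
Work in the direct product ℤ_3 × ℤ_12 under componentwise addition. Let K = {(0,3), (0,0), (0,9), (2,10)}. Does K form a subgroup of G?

(2,10) ∈ K but its inverse (1,2) ∉ K, so K is not a subgroup.

No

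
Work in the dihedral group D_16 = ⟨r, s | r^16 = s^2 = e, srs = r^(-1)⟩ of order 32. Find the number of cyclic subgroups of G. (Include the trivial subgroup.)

21

Group the elements of G by the cyclic subgroup they generate; each cyclic subgroup of order d accounts for φ(d) elements.
Cyclic subgroups by order — order 1: 1; order 2: 17; order 4: 1; order 8: 1; order 16: 1.
Total: 21.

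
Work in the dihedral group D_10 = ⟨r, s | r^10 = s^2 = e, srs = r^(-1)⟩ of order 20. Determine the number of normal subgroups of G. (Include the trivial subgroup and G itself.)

G has 22 subgroups. Checking conjugation-invariance by order — order 1: 1/1 normal; order 2: 1/11 normal; order 4: 0/5 normal; order 5: 1/1 normal; order 10: 3/3 normal; order 20: 1/1 normal.
Total normal subgroups: 7.

7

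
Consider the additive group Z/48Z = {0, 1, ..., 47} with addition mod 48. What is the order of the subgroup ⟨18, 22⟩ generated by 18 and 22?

|⟨18⟩| = 8 and |⟨22⟩| = 24, so |H| is a multiple of lcm(8, 24) = 24 and divides |G| = 48.
Closing under the operation: H = {0, 2, 4, 6, 8, 10, 12, 14, 16, 18, 20, 22, 24, 26, 28, 30, 32, 34, 36, 38, 40, 42, 44, 46}, so |H| = 24.

24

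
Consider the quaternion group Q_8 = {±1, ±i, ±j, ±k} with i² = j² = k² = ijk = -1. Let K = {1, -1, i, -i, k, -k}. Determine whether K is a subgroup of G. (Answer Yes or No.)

|K| = 6 does not divide |G| = 8, so by Lagrange K is not a subgroup.

No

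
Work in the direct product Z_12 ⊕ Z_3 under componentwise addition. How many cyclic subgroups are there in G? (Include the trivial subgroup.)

15

Group the elements of G by the cyclic subgroup they generate; each cyclic subgroup of order d accounts for φ(d) elements.
Cyclic subgroups by order — order 1: 1; order 2: 1; order 3: 4; order 4: 1; order 6: 4; order 12: 4.
Total: 15.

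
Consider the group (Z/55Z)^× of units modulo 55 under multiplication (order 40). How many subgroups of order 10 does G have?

|G| = 40 and 10 | 40, so subgroups of order 10 are possible by Lagrange.
The subgroups of order 10 are: {1, 4, 9, 14, 16, 26, 31, 34, 36, 49}; {1, 16, 19, 24, 26, 29, 31, 36, 39, 54}; {1, 6, 16, 21, 26, 31, 36, 41, 46, 51}.
So G has 3 subgroups of order 10.

3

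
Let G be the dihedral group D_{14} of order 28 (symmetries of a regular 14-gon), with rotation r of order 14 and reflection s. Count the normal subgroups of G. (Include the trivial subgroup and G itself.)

7

G has 28 subgroups. Checking conjugation-invariance by order — order 1: 1/1 normal; order 2: 1/15 normal; order 4: 0/7 normal; order 7: 1/1 normal; order 14: 3/3 normal; order 28: 1/1 normal.
Total normal subgroups: 7.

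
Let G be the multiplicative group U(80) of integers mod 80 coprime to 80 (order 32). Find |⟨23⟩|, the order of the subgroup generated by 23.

4

Compute successive powers of 23 mod 80: 23, 49, 7, 1; 23^4 ≡ 1 (mod 80).
So |⟨23⟩| = 4.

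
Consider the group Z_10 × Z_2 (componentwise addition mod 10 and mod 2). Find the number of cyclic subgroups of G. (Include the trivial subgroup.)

Each element a generates a cyclic subgroup ⟨a⟩; distinct elements may generate the same one (a cyclic group of order d has φ(d) generators).
Cyclic subgroups by order — order 1: 1; order 2: 3; order 5: 1; order 10: 3.
Total: 8.

8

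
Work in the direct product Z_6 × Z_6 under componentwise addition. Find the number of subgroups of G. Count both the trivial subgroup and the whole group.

|G| = 36, so by Lagrange every subgroup order divides 36. Divisors: 1, 2, 3, 4, 6, 9, 12, 18, 36.
Subgroups by order — order 1: 1; order 2: 3; order 3: 4; order 4: 1; order 6: 12; order 9: 1; order 12: 4; order 18: 3; order 36: 1.
Total: 1 + 3 + 4 + 1 + 12 + 1 + 4 + 3 + 1 = 30.

30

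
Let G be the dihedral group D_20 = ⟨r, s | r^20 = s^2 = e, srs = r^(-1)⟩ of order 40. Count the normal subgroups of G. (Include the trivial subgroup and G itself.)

G has 48 subgroups. Checking conjugation-invariance by order — order 1: 1/1 normal; order 2: 1/21 normal; order 4: 1/11 normal; order 5: 1/1 normal; order 8: 0/5 normal; order 10: 1/5 normal; order 20: 3/3 normal; order 40: 1/1 normal.
Total normal subgroups: 9.

9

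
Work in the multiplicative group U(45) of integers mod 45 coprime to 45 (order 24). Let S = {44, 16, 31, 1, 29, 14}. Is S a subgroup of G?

Yes

|S| = 6 divides |G| = 24, consistent with Lagrange.
S contains the identity, every element's inverse is in S, and S is closed under ·: it is a subgroup.
In fact S = ⟨29⟩.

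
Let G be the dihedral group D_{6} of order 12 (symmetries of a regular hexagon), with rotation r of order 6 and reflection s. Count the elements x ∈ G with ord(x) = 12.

No element of G has order 12 (even though 12 | 12).

0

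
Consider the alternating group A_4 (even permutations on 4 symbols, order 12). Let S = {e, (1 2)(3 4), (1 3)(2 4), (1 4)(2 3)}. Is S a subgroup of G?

Yes

|S| = 4 divides |G| = 12, consistent with Lagrange.
S contains the identity, every element's inverse is in S, and S is closed under ∘: it is a subgroup.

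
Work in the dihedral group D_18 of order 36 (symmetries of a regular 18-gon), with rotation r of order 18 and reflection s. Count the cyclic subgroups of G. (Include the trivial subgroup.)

24

Each element a generates a cyclic subgroup ⟨a⟩; distinct elements may generate the same one (a cyclic group of order d has φ(d) generators).
Cyclic subgroups by order — order 1: 1; order 2: 19; order 3: 1; order 6: 1; order 9: 1; order 18: 1.
Total: 24.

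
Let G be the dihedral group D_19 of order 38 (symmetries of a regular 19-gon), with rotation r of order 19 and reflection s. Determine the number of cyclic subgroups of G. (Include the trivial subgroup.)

Each element a generates a cyclic subgroup ⟨a⟩; distinct elements may generate the same one (a cyclic group of order d has φ(d) generators).
Cyclic subgroups by order — order 1: 1; order 2: 19; order 19: 1.
Total: 21.

21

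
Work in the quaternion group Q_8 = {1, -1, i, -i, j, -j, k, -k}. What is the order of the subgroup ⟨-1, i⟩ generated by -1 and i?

|⟨-1⟩| = 2 and |⟨i⟩| = 4, so |H| is a multiple of lcm(2, 4) = 4 and divides |G| = 8.
Closing under the operation: H = {1, -1, i, -i}, so |H| = 4.

4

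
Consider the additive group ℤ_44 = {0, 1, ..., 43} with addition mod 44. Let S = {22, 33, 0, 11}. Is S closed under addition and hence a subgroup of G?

Yes

|S| = 4 divides |G| = 44, consistent with Lagrange.
S contains the identity, every element's inverse is in S, and S is closed under +: it is a subgroup.
In fact S = ⟨33⟩.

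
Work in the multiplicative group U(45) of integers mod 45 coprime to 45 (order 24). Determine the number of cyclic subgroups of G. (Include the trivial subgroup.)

12

A cyclic subgroup of order d is generated by each of its φ(d) elements of order d, so the cyclic subgroups of order d number (#elements of order d)/φ(d).
Cyclic subgroups by order — order 1: 1; order 2: 3; order 3: 1; order 4: 2; order 6: 3; order 12: 2.
Total: 12.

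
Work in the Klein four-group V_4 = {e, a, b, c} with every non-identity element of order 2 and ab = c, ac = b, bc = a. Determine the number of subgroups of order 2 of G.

|G| = 4 and 2 | 4, so subgroups of order 2 are possible by Lagrange.
The subgroups of order 2 are: {e, a}; {e, b}; {e, c}.
So G has 3 subgroups of order 2.

3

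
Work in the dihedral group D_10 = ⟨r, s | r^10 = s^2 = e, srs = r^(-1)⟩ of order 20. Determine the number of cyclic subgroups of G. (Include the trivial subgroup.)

14

Each element a generates a cyclic subgroup ⟨a⟩; distinct elements may generate the same one (a cyclic group of order d has φ(d) generators).
Cyclic subgroups by order — order 1: 1; order 2: 11; order 5: 1; order 10: 1.
Total: 14.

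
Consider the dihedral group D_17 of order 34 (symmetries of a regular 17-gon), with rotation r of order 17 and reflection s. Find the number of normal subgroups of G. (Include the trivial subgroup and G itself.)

3

G has 20 subgroups. Checking conjugation-invariance by order — order 1: 1/1 normal; order 2: 0/17 normal; order 17: 1/1 normal; order 34: 1/1 normal.
Total normal subgroups: 3.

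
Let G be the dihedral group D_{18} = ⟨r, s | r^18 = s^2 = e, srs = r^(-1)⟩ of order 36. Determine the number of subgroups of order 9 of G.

|G| = 36 and 9 | 36, so subgroups of order 9 are possible by Lagrange.
The subgroups of order 9 are: {e, r^2, r^4, r^6, r^8, r^10, r^12, r^14, r^16}.
So G has 1 subgroup of order 9.

1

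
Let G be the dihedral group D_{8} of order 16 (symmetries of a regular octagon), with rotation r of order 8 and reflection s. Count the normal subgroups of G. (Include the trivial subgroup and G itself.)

7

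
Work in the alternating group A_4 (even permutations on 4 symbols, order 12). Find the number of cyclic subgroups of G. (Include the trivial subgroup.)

Group the elements of G by the cyclic subgroup they generate; each cyclic subgroup of order d accounts for φ(d) elements.
Cyclic subgroups by order — order 1: 1; order 2: 3; order 3: 4.
Total: 8.

8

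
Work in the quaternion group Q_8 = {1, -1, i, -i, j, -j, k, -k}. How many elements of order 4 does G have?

6

The elements of order 4 are: i, -i, j, -j, k, -k.
That's 6.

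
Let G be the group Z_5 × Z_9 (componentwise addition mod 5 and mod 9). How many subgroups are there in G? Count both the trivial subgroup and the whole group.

6

|G| = 45, so by Lagrange every subgroup order divides 45. Divisors: 1, 3, 5, 9, 15, 45.
Subgroups by order — order 1: 1; order 3: 1; order 5: 1; order 9: 1; order 15: 1; order 45: 1.
Total: 1 + 1 + 1 + 1 + 1 + 1 = 6.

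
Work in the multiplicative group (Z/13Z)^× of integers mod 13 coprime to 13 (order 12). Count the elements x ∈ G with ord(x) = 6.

2

The elements of order 6 are: 4, 10.
That's 2.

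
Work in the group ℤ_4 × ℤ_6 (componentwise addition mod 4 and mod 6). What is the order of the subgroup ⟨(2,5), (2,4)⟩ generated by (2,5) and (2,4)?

12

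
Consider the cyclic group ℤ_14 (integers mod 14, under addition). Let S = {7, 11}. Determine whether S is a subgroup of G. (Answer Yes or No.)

No

The identity 0 ∉ S, so S is not a subgroup.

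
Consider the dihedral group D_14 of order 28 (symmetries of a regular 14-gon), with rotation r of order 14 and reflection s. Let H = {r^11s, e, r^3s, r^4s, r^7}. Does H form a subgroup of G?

|H| = 5 does not divide |G| = 28, so by Lagrange H is not a subgroup.

No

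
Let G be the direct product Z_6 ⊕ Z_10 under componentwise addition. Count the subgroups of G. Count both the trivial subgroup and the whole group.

20

|G| = 60, so by Lagrange every subgroup order divides 60. Divisors: 1, 2, 3, 4, 5, 6, 10, 12, 15, 20, 30, 60.
Subgroups by order — order 1: 1; order 2: 3; order 3: 1; order 4: 1; order 5: 1; order 6: 3; order 10: 3; order 12: 1; order 15: 1; order 20: 1; order 30: 3; order 60: 1.
Total: 1 + 3 + 1 + 1 + 1 + 3 + 3 + 1 + 1 + 1 + 3 + 1 = 20.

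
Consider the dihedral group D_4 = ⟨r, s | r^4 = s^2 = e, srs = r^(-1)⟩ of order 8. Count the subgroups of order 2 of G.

5

|G| = 8 and 2 | 8, so subgroups of order 2 are possible by Lagrange.
The subgroups of order 2 are: {e, r^2}; {e, r^2s}; {e, r^3s}; {e, rs}; … (5 in all).
So G has 5 subgroups of order 2.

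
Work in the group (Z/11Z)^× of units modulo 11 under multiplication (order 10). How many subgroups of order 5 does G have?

|G| = 10 and 5 | 10, so subgroups of order 5 are possible by Lagrange.
The subgroups of order 5 are: {1, 3, 4, 5, 9}.
So G has 1 subgroup of order 5.

1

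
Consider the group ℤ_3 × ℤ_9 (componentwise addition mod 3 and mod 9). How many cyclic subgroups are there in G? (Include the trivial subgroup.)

8

Group the elements of G by the cyclic subgroup they generate; each cyclic subgroup of order d accounts for φ(d) elements.
Cyclic subgroups by order — order 1: 1; order 3: 4; order 9: 3.
Total: 8.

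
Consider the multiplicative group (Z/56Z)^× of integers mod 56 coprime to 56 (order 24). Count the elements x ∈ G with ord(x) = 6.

Enumerating element orders in G gives 14 elements of order 6.

14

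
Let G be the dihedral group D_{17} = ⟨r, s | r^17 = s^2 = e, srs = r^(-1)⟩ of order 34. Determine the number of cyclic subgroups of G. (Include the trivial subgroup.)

19

Group the elements of G by the cyclic subgroup they generate; each cyclic subgroup of order d accounts for φ(d) elements.
Cyclic subgroups by order — order 1: 1; order 2: 17; order 17: 1.
Total: 19.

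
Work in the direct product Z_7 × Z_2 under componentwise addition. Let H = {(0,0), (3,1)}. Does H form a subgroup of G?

(3,1) ∈ H but its inverse (4,1) ∉ H, so H is not a subgroup.

No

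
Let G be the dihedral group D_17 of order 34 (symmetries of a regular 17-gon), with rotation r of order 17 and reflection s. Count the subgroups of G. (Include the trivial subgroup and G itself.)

20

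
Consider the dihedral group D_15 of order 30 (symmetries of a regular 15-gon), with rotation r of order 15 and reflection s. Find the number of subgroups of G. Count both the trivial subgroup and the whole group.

|G| = 30, so by Lagrange every subgroup order divides 30. Divisors: 1, 2, 3, 5, 6, 10, 15, 30.
Subgroups by order — order 1: 1; order 2: 15; order 3: 1; order 5: 1; order 6: 5; order 10: 3; order 15: 1; order 30: 1.
Total: 1 + 15 + 1 + 1 + 5 + 3 + 1 + 1 = 28.

28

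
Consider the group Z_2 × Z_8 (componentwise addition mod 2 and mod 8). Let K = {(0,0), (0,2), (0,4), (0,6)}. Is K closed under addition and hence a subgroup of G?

|K| = 4 divides |G| = 16, consistent with Lagrange.
K contains the identity, every element's inverse is in K, and K is closed under +: it is a subgroup.
In fact K = ⟨(0,2)⟩.

Yes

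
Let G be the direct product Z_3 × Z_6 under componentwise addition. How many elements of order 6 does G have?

8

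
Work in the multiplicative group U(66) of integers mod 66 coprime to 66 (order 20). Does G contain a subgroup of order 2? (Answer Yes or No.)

2 | 20. A subgroup of order 2 is {1, 23}.

Yes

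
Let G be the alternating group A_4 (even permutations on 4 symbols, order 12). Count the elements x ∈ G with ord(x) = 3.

8

The elements of order 3 are: (2 3 4), (2 4 3), (1 2 3), (1 2 4), (1 3 2), (1 3 4), (1 4 2), (1 4 3).
That's 8.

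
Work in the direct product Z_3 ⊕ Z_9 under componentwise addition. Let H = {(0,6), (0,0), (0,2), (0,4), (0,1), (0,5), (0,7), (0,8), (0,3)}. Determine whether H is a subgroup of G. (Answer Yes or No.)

|H| = 9 divides |G| = 27, consistent with Lagrange.
H contains the identity, every element's inverse is in H, and H is closed under +: it is a subgroup.
In fact H = ⟨(0,1)⟩.

Yes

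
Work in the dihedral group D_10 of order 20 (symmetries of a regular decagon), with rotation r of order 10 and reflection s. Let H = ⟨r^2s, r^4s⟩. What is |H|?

|⟨r^2s⟩| = 2 and |⟨r^4s⟩| = 2, so |H| is a multiple of lcm(2, 2) = 2 and divides |G| = 20.
Closing under the operation: H = {e, r^2, r^4, r^6, r^8, s, r^2s, r^4s, r^6s, r^8s}, so |H| = 10.

10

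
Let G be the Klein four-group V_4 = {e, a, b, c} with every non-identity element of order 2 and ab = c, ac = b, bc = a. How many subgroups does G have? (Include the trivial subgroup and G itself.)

|G| = 4, so by Lagrange every subgroup order divides 4. Divisors: 1, 2, 4.
Subgroups by order — order 1: 1; order 2: 3; order 4: 1.
Total: 1 + 3 + 1 = 5.

5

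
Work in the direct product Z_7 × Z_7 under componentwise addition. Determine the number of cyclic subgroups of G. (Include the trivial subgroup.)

Each element a generates a cyclic subgroup ⟨a⟩; distinct elements may generate the same one (a cyclic group of order d has φ(d) generators).
Cyclic subgroups by order — order 1: 1; order 7: 8.
Total: 9.

9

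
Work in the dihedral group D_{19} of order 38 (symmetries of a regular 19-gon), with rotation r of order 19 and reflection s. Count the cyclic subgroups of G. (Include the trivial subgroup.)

Each element a generates a cyclic subgroup ⟨a⟩; distinct elements may generate the same one (a cyclic group of order d has φ(d) generators).
Cyclic subgroups by order — order 1: 1; order 2: 19; order 19: 1.
Total: 21.

21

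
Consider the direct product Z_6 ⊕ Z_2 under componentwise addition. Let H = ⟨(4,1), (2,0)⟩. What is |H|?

6

|⟨(4,1)⟩| = 6 and |⟨(2,0)⟩| = 3, so |H| is a multiple of lcm(6, 3) = 6 and divides |G| = 12.
Closing under the operation: H = {(0,0), (0,1), (2,0), (2,1), (4,0), (4,1)}, so |H| = 6.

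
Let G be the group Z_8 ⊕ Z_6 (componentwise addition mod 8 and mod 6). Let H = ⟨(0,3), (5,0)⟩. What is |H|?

16

|⟨(0,3)⟩| = 2 and |⟨(5,0)⟩| = 8, so |H| is a multiple of lcm(2, 8) = 8 and divides |G| = 48.
Closing under the operation: H = {(0,0), (0,3), (1,0), (1,3), (2,0), (2,3), (3,0), (3,3), (4,0), (4,3), (5,0), (5,3), (6,0), (6,3), (7,0), (7,3)}, so |H| = 16.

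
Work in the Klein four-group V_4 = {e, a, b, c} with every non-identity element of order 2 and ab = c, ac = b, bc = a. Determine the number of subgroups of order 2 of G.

3

|G| = 4 and 2 | 4, so subgroups of order 2 are possible by Lagrange.
The subgroups of order 2 are: {e, a}; {e, b}; {e, c}.
So G has 3 subgroups of order 2.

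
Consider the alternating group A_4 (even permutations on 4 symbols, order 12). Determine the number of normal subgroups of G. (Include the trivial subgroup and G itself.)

G has 10 subgroups. Checking conjugation-invariance by order — order 1: 1/1 normal; order 2: 0/3 normal; order 3: 0/4 normal; order 4: 1/1 normal; order 12: 1/1 normal.
Total normal subgroups: 3.

3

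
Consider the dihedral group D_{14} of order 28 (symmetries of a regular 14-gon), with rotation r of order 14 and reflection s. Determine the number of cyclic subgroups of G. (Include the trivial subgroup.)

A cyclic subgroup of order d is generated by each of its φ(d) elements of order d, so the cyclic subgroups of order d number (#elements of order d)/φ(d).
Cyclic subgroups by order — order 1: 1; order 2: 15; order 7: 1; order 14: 1.
Total: 18.

18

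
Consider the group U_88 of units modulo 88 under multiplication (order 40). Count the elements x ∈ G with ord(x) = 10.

28

Enumerating element orders in G gives 28 elements of order 10.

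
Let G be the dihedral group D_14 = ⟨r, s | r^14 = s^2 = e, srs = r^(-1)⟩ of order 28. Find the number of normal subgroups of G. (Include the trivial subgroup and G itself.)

7

G has 28 subgroups. Checking conjugation-invariance by order — order 1: 1/1 normal; order 2: 1/15 normal; order 4: 0/7 normal; order 7: 1/1 normal; order 14: 3/3 normal; order 28: 1/1 normal.
Total normal subgroups: 7.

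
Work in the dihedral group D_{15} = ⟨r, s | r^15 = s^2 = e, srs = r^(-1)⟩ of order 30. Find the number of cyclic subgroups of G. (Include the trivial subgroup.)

Each element a generates a cyclic subgroup ⟨a⟩; distinct elements may generate the same one (a cyclic group of order d has φ(d) generators).
Cyclic subgroups by order — order 1: 1; order 2: 15; order 3: 1; order 5: 1; order 15: 1.
Total: 19.

19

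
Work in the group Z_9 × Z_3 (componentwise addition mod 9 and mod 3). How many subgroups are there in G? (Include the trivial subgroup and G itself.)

|G| = 27, so by Lagrange every subgroup order divides 27. Divisors: 1, 3, 9, 27.
Subgroups by order — order 1: 1; order 3: 4; order 9: 4; order 27: 1.
Total: 1 + 4 + 4 + 1 = 10.

10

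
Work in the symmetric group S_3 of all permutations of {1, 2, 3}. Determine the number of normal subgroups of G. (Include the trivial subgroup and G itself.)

3

G has 6 subgroups. Checking conjugation-invariance by order — order 1: 1/1 normal; order 2: 0/3 normal; order 3: 1/1 normal; order 6: 1/1 normal.
Total normal subgroups: 3.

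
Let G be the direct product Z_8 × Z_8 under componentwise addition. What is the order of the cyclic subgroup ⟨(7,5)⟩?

8

The order of (7,5) in Z_8 × Z_8 is lcm(ord(7) in Z_8, ord(5) in Z_8).
ord(7) = 8 and ord(5) = 8, so |⟨(7,5)⟩| = lcm(8, 8) = 8.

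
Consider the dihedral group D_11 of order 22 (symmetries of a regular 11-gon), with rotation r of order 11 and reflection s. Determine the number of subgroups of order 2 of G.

11

|G| = 22 and 2 | 22, so subgroups of order 2 are possible by Lagrange.
The subgroups of order 2 are: {e, r^10s}; {e, r^2s}; {e, r^3s}; {e, r^4s}; … (11 in all).
So G has 11 subgroups of order 2.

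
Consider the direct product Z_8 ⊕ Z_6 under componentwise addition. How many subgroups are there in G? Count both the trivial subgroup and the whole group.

22

|G| = 48, so by Lagrange every subgroup order divides 48. Divisors: 1, 2, 3, 4, 6, 8, 12, 16, 24, 48.
Subgroups by order — order 1: 1; order 2: 3; order 3: 1; order 4: 3; order 6: 3; order 8: 3; order 12: 3; order 16: 1; order 24: 3; order 48: 1.
Total: 1 + 3 + 1 + 3 + 3 + 3 + 3 + 1 + 3 + 1 = 22.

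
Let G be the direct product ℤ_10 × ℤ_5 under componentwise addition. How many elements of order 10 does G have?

24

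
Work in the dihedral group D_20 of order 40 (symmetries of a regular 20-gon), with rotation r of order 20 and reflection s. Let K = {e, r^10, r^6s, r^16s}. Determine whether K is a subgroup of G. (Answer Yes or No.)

|K| = 4 divides |G| = 40, consistent with Lagrange.
K contains the identity, every element's inverse is in K, and K is closed under ·: it is a subgroup.

Yes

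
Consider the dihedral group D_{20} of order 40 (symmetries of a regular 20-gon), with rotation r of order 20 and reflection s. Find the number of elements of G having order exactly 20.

8

The elements of order 20 are: r, r^3, r^7, r^9, r^11, r^13, r^17, r^19.
That's 8.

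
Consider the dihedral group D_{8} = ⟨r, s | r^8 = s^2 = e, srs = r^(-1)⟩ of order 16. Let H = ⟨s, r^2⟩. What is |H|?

8

|⟨s⟩| = 2 and |⟨r^2⟩| = 4, so |H| is a multiple of lcm(2, 4) = 4 and divides |G| = 16.
Closing under the operation: H = {e, r^2, r^4, r^6, s, r^2s, r^4s, r^6s}, so |H| = 8.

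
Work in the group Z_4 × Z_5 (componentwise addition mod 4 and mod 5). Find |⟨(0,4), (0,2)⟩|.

|⟨(0,4)⟩| = 5 and |⟨(0,2)⟩| = 5, so |H| is a multiple of lcm(5, 5) = 5 and divides |G| = 20.
Closing under the operation: H = {(0,0), (0,1), (0,2), (0,3), (0,4)}, so |H| = 5.

5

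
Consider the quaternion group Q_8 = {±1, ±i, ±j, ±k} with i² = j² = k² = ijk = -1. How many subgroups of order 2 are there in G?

|G| = 8 and 2 | 8, so subgroups of order 2 are possible by Lagrange.
The subgroups of order 2 are: {1, -1}.
So G has 1 subgroup of order 2.

1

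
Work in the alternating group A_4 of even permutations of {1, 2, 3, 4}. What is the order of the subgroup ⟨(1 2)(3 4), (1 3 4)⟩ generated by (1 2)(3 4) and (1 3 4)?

12

|⟨(1 2)(3 4)⟩| = 2 and |⟨(1 3 4)⟩| = 3, so |H| is a multiple of lcm(2, 3) = 6 and divides |G| = 12.
Closing {(1 2)(3 4), (1 3 4)} under the group operation gives all of G, so |H| = 12.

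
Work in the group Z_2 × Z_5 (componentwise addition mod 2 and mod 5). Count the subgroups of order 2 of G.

1

|G| = 10 and 2 | 10, so subgroups of order 2 are possible by Lagrange.
The subgroups of order 2 are: {(0,0), (1,0)}.
So G has 1 subgroup of order 2.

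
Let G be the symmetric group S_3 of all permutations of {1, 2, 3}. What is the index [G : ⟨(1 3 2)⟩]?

2

|⟨(1 3 2)⟩| = 3 and |G| = 6.
By Lagrange, [G : H] = |G|/|H| = 6/3 = 2.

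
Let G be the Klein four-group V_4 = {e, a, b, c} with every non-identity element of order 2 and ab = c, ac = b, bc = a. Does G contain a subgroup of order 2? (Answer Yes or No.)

2 | 4. A subgroup of order 2 is {e, a}.

Yes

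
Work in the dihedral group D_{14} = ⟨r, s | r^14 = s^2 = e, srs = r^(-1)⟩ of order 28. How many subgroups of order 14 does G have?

|G| = 28 and 14 | 28, so subgroups of order 14 are possible by Lagrange.
The subgroups of order 14 are: {e, r, r^2, r^3, r^4, r^5, r^6, r^7, r^8, r^9, r^10, r^11, r^12, r^13}; {e, r^2, r^4, r^6, r^8, r^10, r^12, s, r^2s, r^4s, r^6s, r^8s, r^10s, r^12s}; {e, r^2, r^4, r^6, r^8, r^10, r^12, rs, r^3s, r^5s, r^7s, r^9s, r^11s, r^13s}.
So G has 3 subgroups of order 14.

3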